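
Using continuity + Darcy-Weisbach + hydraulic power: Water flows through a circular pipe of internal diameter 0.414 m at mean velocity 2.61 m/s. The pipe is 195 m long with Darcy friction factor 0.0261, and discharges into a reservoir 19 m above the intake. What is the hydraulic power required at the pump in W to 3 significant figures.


Approach: apply continuity + Darcy-Weisbach + hydraulic power, Q = A*v; hf = f*(L/D)*(v^2/(2g)); H = static + hf; P = rho*g*Q*H.
Step 1 — flow rate (continuity, Q = A*v):
  A = pi*(0.414/2)^2 = 0.13461 m^2
  Q = 0.13461 * 2.61 = 0.35134 m^3/s
Step 2 — friction head loss (Darcy-Weisbach):
  hf = 0.0261 * (195/0.414) * (2.61^2 / (2*9.81))
  hf = 4.2683 m
Step 3 — total head: H = 19 + 4.2683 = 23.268 m
Step 4 — hydraulic power (P = rho*g*Q*H):
  P = 1000 * 9.81 * 0.35134 * 23.268 = 80200 W
Therefore the hydraulic power required at the pump = 80200 W.


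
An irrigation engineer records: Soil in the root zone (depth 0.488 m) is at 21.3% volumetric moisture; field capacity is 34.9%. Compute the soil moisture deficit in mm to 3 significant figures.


Approach: apply the soil moisture deficit relation, SMD = (FC - theta)/100 * depth * 1000.
SMD = (34.9 - 21.3)/100 * 0.488 * 1000 = 66.4 mm
Therefore the soil moisture deficit = 66.4 mm.


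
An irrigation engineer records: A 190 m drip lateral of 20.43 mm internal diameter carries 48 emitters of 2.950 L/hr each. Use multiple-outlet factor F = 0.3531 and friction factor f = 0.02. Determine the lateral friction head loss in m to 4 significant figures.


Approach: apply Darcy-Weisbach with the multiple-outlet F-factor, Q = n*q/(3600*1000) m^3/s; v = Q/A; hf = F*f*(L/D)*(v^2/(2g)).
Q = 48*2.950/(3600*1000) = 3.93333e-05 m^3/s
A = pi*(20.43e-3/2)^2 = 3.27813e-04 m^2, so v = Q/A = 0.119987 m/s
hf = 0.3531*0.02*(190/0.02043)*(0.119987^2/(2*9.81)) = 0.04819 m
Therefore the lateral friction head loss = 0.04819 m.


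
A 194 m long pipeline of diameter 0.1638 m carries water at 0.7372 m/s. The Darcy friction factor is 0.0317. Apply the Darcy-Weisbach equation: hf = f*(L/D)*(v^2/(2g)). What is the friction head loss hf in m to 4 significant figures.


hf = 0.0317 * (194/0.1638) * (0.7372^2 / (2*9.81))
hf = 1.040 m
Therefore the friction head loss hf = 1.040 m.


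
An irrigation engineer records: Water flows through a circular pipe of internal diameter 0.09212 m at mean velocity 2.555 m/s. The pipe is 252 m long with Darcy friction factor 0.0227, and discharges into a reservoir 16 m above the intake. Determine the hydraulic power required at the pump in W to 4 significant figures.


Approach: apply continuity + Darcy-Weisbach + hydraulic power, Q = A*v; hf = f*(L/D)*(v^2/(2g)); H = static + hf; P = rho*g*Q*H.
Step 1 — flow rate (continuity, Q = A*v):
  A = pi*(0.09212/2)^2 = 0.00666496 m^2
  Q = 0.00666496 * 2.555 = 0.0170290 m^3/s
Step 2 — friction head loss (Darcy-Weisbach):
  hf = 0.0227 * (252/0.09212) * (2.555^2 / (2*9.81))
  hf = 20.6612 m
Step 3 — total head: H = 16 + 20.6612 = 36.6612 m
Step 4 — hydraulic power (P = rho*g*Q*H):
  P = 1000 * 9.81 * 0.0170290 * 36.6612 = 6124 W
Therefore the hydraulic power required at the pump = 6124 W.


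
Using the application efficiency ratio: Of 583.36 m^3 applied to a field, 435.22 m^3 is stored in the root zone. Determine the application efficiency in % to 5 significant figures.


Approach: apply the application efficiency ratio, Ea = (stored/applied)*100.
Ea = (435.22/583.36)*100 = 74.606 %
Therefore the application efficiency = 74.606 %.


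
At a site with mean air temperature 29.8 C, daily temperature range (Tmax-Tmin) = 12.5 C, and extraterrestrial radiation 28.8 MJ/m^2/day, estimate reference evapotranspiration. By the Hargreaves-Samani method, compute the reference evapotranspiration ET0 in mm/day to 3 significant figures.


Approach: apply the Hargreaves-Samani method, ET0 = 0.0023*(Tmean+17.8)*sqrt(Tmax-Tmin)*0.408*Ra.
ET0 = 0.0023*(29.8+17.8)*sqrt(12.5)*0.408*28.8 = 4.55 mm/day
Therefore the reference evapotranspiration ET0 = 4.55 mm/day.


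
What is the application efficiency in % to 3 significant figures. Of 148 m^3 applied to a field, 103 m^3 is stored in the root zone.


Approach: apply the application efficiency ratio, Ea = (stored/applied)*100.
Ea = (103/148)*100 = 69.6 %
Therefore the application efficiency = 69.6 %.


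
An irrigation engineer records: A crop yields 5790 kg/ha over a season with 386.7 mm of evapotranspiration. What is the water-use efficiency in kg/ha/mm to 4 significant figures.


Approach: apply the water-use efficiency ratio, WUE = yield/ET.
WUE = 5790 / 386.7 = 14.97 kg/ha/mm
Therefore the water-use efficiency = 14.97 kg/ha/mm.


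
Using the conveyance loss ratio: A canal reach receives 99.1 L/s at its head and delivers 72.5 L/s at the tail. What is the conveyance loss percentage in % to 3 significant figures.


Approach: apply the conveyance loss ratio, loss% = ((Q_head - Q_tail)/Q_head)*100.
loss = ((99.1 - 72.5)/99.1)*100 = 26.8 %
Therefore the conveyance loss percentage = 26.8 %.


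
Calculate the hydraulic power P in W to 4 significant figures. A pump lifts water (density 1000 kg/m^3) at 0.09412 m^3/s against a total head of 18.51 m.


Approach: apply the hydraulic power relation, P = rho*g*Q*H.
P = 1000 * 9.81 * 0.09412 * 18.51 = 17090 W
Therefore the hydraulic power P = 17090 W.


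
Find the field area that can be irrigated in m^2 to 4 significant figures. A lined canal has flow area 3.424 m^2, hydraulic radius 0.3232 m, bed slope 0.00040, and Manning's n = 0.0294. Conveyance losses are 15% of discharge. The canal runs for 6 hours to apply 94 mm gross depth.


Approach: apply Manning's equation with a conveyance and depth budget, Q = (1/n)*A*R^(2/3)*S^(1/2); Q_field = Q*(1-loss); Area = Q_field*t/(d/1000).
Step 1 — canal discharge (Manning's equation):
  Q = (1/0.0294) * 3.424 * 0.3232^(2/3) * 0.00040^(1/2) = 1.09698 m^3/s
Step 2 — delivered flow: Q_field = 1.09698*(1 - 15/100) = 0.932430 m^3/s
Step 3 — volume delivered: V = 0.932430 * 6*3600 = 20140.5 m^3
Step 4 — area served: A = V / (depth/1000) = 20140.5 / 0.094 = 214300 m^2
Therefore the field area that can be irrigated = 214300 m^2.


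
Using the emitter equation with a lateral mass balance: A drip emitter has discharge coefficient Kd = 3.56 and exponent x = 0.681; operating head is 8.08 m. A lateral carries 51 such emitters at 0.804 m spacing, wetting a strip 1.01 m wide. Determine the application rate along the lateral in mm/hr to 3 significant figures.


Approach: apply the emitter equation with a lateral mass balance, q = Kd*h^x; Q = n*q; rate = Q/(n*spacing*width).
Step 1 — single emitter flow (q = Kd*h^x):
  q = 3.56 * 8.08^0.681 = 14.771 L/hr
Step 2 — total lateral flow: Q = 51 * 14.771 = 753.30 L/hr
Step 3 — wetted area: A = 51 * 0.804 * 1.01 = 41.414 m^2
Step 4 — application rate: Q/A = 753.30/41.414 = 18.2 mm/hr
Therefore the application rate along the lateral = 18.2 mm/hr.


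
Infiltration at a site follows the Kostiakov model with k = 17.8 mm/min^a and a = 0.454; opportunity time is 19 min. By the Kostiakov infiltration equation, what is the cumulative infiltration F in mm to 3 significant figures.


Approach: apply the Kostiakov infiltration equation, F = k*t^a.
F = 17.8 * 19^0.454 = 67.8 mm
Therefore the cumulative infiltration F = 67.8 mm.


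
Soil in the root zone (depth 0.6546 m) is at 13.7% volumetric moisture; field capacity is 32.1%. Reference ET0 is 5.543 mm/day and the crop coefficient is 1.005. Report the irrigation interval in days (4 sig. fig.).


Approach: apply soil-water budget scheduling, SMD = (FC-theta)/100*depth*1000; ETc = ET0*Kc; interval = SMD/ETc.
Step 1 — soil moisture deficit:
  SMD = (32.1 - 13.7)/100 * 0.6546 * 1000 = 120.446 mm
Step 2 — daily crop ET (ETc = ET0*Kc):
  ETc = 5.543 * 1.005 = 5.57071 mm/day
Step 3 — irrigation interval (SMD/ETc):
  interval = 120.446 / 5.57071 = 21.62 days
Therefore the irrigation interval = 21.62 days.


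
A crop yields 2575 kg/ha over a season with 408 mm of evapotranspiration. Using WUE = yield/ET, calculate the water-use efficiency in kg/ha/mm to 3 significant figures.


WUE = 2575 / 408 = 6.31 kg/ha/mm
Therefore the water-use efficiency = 6.31 kg/ha/mm.


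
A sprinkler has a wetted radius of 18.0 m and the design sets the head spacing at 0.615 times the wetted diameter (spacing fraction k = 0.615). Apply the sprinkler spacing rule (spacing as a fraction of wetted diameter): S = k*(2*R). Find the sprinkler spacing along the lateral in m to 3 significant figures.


S = 0.615 * (2 * 18.0) = 22.1 m
Therefore the sprinkler spacing along the lateral = 22.1 m.


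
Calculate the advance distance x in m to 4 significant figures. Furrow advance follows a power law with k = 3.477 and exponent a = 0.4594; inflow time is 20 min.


Approach: apply the power-law advance function, x = k*t^a.
x = 3.477 * 20^0.4594 = 13.77 m
Therefore the advance distance x = 13.77 m.


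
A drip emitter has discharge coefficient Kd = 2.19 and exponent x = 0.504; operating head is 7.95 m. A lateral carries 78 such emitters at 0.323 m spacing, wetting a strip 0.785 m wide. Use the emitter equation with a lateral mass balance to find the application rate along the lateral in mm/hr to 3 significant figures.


Approach: apply the emitter equation with a lateral mass balance, q = Kd*h^x; Q = n*q; rate = Q/(n*spacing*width).
Step 1 — single emitter flow (q = Kd*h^x):
  q = 2.19 * 7.95^0.504 = 6.2263 L/hr
Step 2 — total lateral flow: Q = 78 * 6.2263 = 485.65 L/hr
Step 3 — wetted area: A = 78 * 0.323 * 0.785 = 19.777 m^2
Step 4 — application rate: Q/A = 485.65/19.777 = 24.6 mm/hr
Therefore the application rate along the lateral = 24.6 mm/hr.


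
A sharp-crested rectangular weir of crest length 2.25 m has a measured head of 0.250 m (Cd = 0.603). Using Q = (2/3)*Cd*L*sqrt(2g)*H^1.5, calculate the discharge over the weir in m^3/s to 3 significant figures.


Q = (2/3)*0.603*2.25*sqrt(2*9.81)*0.250^1.5 = 0.501 m^3/s
Therefore the discharge over the weir = 0.501 m^3/s.


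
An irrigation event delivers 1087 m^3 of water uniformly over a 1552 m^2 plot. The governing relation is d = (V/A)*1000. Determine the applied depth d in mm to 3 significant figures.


d = (1087 / 1552) * 1000 = 700 mm
Therefore the applied depth d = 700 mm.


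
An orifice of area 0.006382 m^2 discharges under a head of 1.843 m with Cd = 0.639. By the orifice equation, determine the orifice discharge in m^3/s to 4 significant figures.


Approach: apply the orifice equation, Q = Cd*A*sqrt(2*g*h).
Q = 0.639 * 0.006382 * sqrt(2*9.81*1.843) = 0.02452 m^3/s
Therefore the orifice discharge = 0.02452 m^3/s.


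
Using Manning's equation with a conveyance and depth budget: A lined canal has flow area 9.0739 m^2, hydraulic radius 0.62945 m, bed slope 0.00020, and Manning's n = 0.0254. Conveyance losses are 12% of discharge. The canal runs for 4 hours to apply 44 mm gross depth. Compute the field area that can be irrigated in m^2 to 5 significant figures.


Approach: apply Manning's equation with a conveyance and depth budget, Q = (1/n)*A*R^(2/3)*S^(1/2); Q_field = Q*(1-loss); Area = Q_field*t/(d/1000).
Step 1 — canal discharge (Manning's equation):
  Q = (1/0.0254) * 9.0739 * 0.62945^(2/3) * 0.00020^(1/2) = 3.710645 m^3/s
Step 2 — delivered flow: Q_field = 3.710645*(1 - 12/100) = 3.265368 m^3/s
Step 3 — volume delivered: V = 3.265368 * 4*3600 = 47021.30 m^3
Step 4 — area served: A = V / (depth/1000) = 47021.30 / 0.044 = 1068700 m^2
Therefore the field area that can be irrigated = 1068700 m^2.


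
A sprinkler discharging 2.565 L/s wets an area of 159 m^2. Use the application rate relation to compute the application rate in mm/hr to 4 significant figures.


Approach: apply the application rate relation, rate = (Q/A)*3600.
rate = (2.565 / 159) * 3600 = 58.08 mm/hr
Therefore the application rate = 58.08 mm/hr.


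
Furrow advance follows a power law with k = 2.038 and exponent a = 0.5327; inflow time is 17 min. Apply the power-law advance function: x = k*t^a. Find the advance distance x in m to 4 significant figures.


x = 2.038 * 17^0.5327 = 9.219 m
Therefore the advance distance x = 9.219 m.


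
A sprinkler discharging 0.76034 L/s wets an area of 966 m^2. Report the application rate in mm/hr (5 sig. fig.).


Approach: apply the application rate relation, rate = (Q/A)*3600.
rate = (0.76034 / 966) * 3600 = 2.8336 mm/hr
Therefore the application rate = 2.8336 mm/hr.


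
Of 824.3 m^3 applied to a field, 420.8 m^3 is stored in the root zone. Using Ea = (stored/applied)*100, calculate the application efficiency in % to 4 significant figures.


Ea = (420.8/824.3)*100 = 51.05 %
Therefore the application efficiency = 51.05 %.


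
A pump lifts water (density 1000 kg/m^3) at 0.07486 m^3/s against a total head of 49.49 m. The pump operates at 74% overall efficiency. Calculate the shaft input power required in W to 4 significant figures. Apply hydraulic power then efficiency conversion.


Approach: apply hydraulic power then efficiency conversion, P = rho*g*Q*H; P_in = P/eta.
Step 1 — hydraulic power (P = rho*g*Q*H):
  P = 1000 * 9.81 * 0.07486 * 49.49 = 36344.3 W
Step 2 — input power: P_in = P/eta = 36344.3 / 0.74 = 49110 W
Therefore the shaft input power required = 49110 W.


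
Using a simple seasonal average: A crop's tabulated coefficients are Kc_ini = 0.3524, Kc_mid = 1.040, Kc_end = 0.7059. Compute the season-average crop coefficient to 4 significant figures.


Approach: apply a simple seasonal average, Kc_avg = (Kc_ini + Kc_mid + Kc_end)/3.
Kc_avg = (0.3524 + 1.040 + 0.7059)/3 = 0.6994
Therefore the season-average crop coefficient = 0.6994.


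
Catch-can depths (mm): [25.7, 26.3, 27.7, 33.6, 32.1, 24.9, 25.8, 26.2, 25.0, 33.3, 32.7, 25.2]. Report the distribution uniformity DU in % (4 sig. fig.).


Approach: apply the low-quarter distribution uniformity, DU = (mean of lowest quarter of readings / overall mean)*100.
sorted lowest 3 of 12: [24.9, 25.0, 25.2] -> mean = 25.0333 mm
overall mean = 28.2083 mm
DU = (25.0333/28.2083)*100 = 88.74 %
Therefore the distribution uniformity DU = 88.74 %.


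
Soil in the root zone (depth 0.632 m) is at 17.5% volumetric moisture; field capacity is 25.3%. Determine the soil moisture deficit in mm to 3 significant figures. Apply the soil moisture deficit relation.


Approach: apply the soil moisture deficit relation, SMD = (FC - theta)/100 * depth * 1000.
SMD = (25.3 - 17.5)/100 * 0.632 * 1000 = 49.3 mm
Therefore the soil moisture deficit = 49.3 mm.


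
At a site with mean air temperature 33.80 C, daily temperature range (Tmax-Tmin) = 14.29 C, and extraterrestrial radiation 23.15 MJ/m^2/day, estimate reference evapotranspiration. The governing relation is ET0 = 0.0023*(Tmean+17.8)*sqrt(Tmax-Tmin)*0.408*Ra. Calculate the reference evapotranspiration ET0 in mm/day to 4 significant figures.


ET0 = 0.0023*(33.80+17.8)*sqrt(14.29)*0.408*23.15 = 4.237 mm/day
Therefore the reference evapotranspiration ET0 = 4.237 mm/day.


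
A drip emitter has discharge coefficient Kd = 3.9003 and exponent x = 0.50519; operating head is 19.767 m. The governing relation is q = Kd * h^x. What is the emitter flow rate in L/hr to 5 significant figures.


q = 3.9003 * 19.767^0.50519 = 17.611 L/hr
Therefore the emitter flow rate = 17.611 L/hr.


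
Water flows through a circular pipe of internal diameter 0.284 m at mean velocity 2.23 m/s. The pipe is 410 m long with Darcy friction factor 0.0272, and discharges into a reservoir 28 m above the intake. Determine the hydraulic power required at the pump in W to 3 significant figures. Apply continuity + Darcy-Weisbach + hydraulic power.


Approach: apply continuity + Darcy-Weisbach + hydraulic power, Q = A*v; hf = f*(L/D)*(v^2/(2g)); H = static + hf; P = rho*g*Q*H.
Step 1 — flow rate (continuity, Q = A*v):
  A = pi*(0.284/2)^2 = 0.063347 m^2
  Q = 0.063347 * 2.23 = 0.14126 m^3/s
Step 2 — friction head loss (Darcy-Weisbach):
  hf = 0.0272 * (410/0.284) * (2.23^2 / (2*9.81))
  hf = 9.9528 m
Step 3 — total head: H = 28 + 9.9528 = 37.953 m
Step 4 — hydraulic power (P = rho*g*Q*H):
  P = 1000 * 9.81 * 0.14126 * 37.953 = 52600 W
Therefore the hydraulic power required at the pump = 52600 W.


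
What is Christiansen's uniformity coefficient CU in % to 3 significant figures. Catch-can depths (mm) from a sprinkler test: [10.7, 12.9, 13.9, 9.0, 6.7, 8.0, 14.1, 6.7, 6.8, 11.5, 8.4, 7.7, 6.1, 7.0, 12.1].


Approach: apply Christiansen's uniformity coefficient, CU = (1 - mean_abs_deviation/mean)*100.
mean = 9.4400 mm
mean |d_i - mean| = 2.4747 mm
CU = (1 - 2.4747/9.4400)*100 = 73.8 %
Therefore Christiansen's uniformity coefficient CU = 73.8 %.


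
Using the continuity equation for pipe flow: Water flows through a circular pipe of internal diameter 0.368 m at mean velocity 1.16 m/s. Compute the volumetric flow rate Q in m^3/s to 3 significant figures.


Approach: apply the continuity equation for pipe flow, Q = A * v with A = pi*(D/2)^2.
A = pi*(0.368/2)^2 = 0.10636 m^2
Q = 0.10636 * 1.16 = 0.123 m^3/s
Therefore the volumetric flow rate Q = 0.123 m^3/s.


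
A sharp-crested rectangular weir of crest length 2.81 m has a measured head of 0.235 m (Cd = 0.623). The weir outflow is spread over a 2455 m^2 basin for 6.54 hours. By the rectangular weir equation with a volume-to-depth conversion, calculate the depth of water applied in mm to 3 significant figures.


Approach: apply the rectangular weir equation with a volume-to-depth conversion, Q = (2/3)*Cd*L*sqrt(2g)*H^1.5; d = Q*t/A * 1000.
Step 1 — weir discharge:
  Q = (2/3)*0.623*2.81*sqrt(2*9.81)*0.235^1.5 = 0.58892 m^3/s
Step 2 — volume: V = 0.58892 * 6.54*3600 = 13865 m^3
Step 3 — depth: d = V/A * 1000 = 13865/2455 * 1000 = 5650 mm
Therefore the depth of water applied = 5650 mm.


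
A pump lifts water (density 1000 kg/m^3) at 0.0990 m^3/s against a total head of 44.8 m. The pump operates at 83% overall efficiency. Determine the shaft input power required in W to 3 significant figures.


Approach: apply hydraulic power then efficiency conversion, P = rho*g*Q*H; P_in = P/eta.
Step 1 — hydraulic power (P = rho*g*Q*H):
  P = 1000 * 9.81 * 0.0990 * 44.8 = 43509 W
Step 2 — input power: P_in = P/eta = 43509 / 0.83 = 52400 W
Therefore the shaft input power required = 52400 W.


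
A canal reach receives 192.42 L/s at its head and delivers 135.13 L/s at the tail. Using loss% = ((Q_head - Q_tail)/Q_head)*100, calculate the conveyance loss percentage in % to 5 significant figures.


loss = ((192.42 - 135.13)/192.42)*100 = 29.773 %
Therefore the conveyance loss percentage = 29.773 %.


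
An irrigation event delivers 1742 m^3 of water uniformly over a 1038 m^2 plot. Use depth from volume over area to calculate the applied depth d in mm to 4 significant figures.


Approach: apply depth from volume over area, d = (V/A)*1000.
d = (1742 / 1038) * 1000 = 1678 mm
Therefore the applied depth d = 1678 mm.


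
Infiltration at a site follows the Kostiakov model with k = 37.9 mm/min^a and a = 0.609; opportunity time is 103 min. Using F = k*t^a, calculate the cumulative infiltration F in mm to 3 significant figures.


F = 37.9 * 103^0.609 = 637 mm
Therefore the cumulative infiltration F = 637 mm.


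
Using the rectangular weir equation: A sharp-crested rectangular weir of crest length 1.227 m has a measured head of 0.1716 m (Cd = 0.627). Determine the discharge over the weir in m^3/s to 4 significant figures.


Approach: apply the rectangular weir equation, Q = (2/3)*Cd*L*sqrt(2g)*H^1.5.
Q = (2/3)*0.627*1.227*sqrt(2*9.81)*0.1716^1.5 = 0.1615 m^3/s
Therefore the discharge over the weir = 0.1615 m^3/s.


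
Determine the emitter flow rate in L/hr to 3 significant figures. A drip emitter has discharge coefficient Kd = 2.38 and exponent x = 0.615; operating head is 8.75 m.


Approach: apply the emitter characteristic equation, q = Kd * h^x.
q = 2.38 * 8.75^0.615 = 9.03 L/hr
Therefore the emitter flow rate = 9.03 L/hr.


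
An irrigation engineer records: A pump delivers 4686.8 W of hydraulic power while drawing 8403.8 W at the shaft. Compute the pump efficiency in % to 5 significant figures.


Approach: apply the efficiency ratio, eta = (P_out/P_in)*100.
eta = (4686.8 / 8403.8) * 100 = 55.770 %
Therefore the pump efficiency = 55.770 %.


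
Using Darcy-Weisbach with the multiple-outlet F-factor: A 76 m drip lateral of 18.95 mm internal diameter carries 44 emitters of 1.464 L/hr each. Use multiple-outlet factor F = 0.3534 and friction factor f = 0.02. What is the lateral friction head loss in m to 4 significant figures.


Approach: apply Darcy-Weisbach with the multiple-outlet F-factor, Q = n*q/(3600*1000) m^3/s; v = Q/A; hf = F*f*(L/D)*(v^2/(2g)).
Q = 44*1.464/(3600*1000) = 1.78933e-05 m^3/s
A = pi*(18.95e-3/2)^2 = 2.82038e-04 m^2, so v = Q/A = 0.0634429 m/s
hf = 0.3534*0.02*(76/0.01895)*(0.0634429^2/(2*9.81)) = 0.005815 m
Therefore the lateral friction head loss = 0.005815 m.


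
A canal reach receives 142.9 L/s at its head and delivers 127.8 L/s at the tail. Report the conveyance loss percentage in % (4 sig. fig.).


Approach: apply the conveyance loss ratio, loss% = ((Q_head - Q_tail)/Q_head)*100.
loss = ((142.9 - 127.8)/142.9)*100 = 10.57 %
Therefore the conveyance loss percentage = 10.57 %.


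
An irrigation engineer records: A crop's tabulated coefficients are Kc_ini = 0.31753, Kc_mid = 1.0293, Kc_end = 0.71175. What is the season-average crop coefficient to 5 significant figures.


Approach: apply a simple seasonal average, Kc_avg = (Kc_ini + Kc_mid + Kc_end)/3.
Kc_avg = (0.31753 + 1.0293 + 0.71175)/3 = 0.68619
Therefore the season-average crop coefficient = 0.68619.


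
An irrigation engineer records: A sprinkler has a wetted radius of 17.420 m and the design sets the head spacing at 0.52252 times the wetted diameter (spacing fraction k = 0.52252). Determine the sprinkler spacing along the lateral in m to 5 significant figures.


Approach: apply the sprinkler spacing rule (spacing as a fraction of wetted diameter), S = k*(2*R).
S = 0.52252 * (2 * 17.420) = 18.205 m
Therefore the sprinkler spacing along the lateral = 18.205 m.


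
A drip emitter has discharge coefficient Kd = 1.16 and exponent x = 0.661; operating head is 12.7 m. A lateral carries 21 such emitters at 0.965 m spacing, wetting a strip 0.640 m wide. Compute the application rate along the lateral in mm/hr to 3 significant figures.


Approach: apply the emitter equation with a lateral mass balance, q = Kd*h^x; Q = n*q; rate = Q/(n*spacing*width).
Step 1 — single emitter flow (q = Kd*h^x):
  q = 1.16 * 12.7^0.661 = 6.2240 L/hr
Step 2 — total lateral flow: Q = 21 * 6.2240 = 130.70 L/hr
Step 3 — wetted area: A = 21 * 0.965 * 0.640 = 12.970 m^2
Step 4 — application rate: Q/A = 130.70/12.970 = 10.1 mm/hr
Therefore the application rate along the lateral = 10.1 mm/hr.


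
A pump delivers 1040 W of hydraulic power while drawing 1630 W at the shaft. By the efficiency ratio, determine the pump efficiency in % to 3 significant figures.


Approach: apply the efficiency ratio, eta = (P_out/P_in)*100.
eta = (1040 / 1630) * 100 = 63.8 %
Therefore the pump efficiency = 63.8 %.


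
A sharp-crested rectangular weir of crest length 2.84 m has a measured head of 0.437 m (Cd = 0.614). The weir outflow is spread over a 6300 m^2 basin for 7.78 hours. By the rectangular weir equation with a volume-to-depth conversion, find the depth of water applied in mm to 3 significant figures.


Approach: apply the rectangular weir equation with a volume-to-depth conversion, Q = (2/3)*Cd*L*sqrt(2g)*H^1.5; d = Q*t/A * 1000.
Step 1 — weir discharge:
  Q = (2/3)*0.614*2.84*sqrt(2*9.81)*0.437^1.5 = 1.4875 m^3/s
Step 2 — volume: V = 1.4875 * 7.78*3600 = 41663 m^3
Step 3 — depth: d = V/A * 1000 = 41663/6300 * 1000 = 6610 mm
Therefore the depth of water applied = 6610 mm.


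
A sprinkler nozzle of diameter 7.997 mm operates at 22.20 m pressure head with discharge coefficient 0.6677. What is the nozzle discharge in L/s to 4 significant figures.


Approach: apply the orifice equation, Q = Cd*A*sqrt(2*g*h), A = pi*(d/2)^2.
A = pi*(7.997e-3/2)^2 = 5.02278e-05 m^2
Q = 0.6677 * 5.02278e-05 * sqrt(2*9.81*22.20) * 1000 = 0.6999 L/s
Therefore the nozzle discharge = 0.6999 L/s.


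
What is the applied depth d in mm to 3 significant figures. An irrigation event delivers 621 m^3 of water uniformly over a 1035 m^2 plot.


Approach: apply depth from volume over area, d = (V/A)*1000.
d = (621 / 1035) * 1000 = 600 mm
Therefore the applied depth d = 600 mm.


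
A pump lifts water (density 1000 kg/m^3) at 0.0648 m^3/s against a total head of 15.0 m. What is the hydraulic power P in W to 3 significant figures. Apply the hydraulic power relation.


Approach: apply the hydraulic power relation, P = rho*g*Q*H.
P = 1000 * 9.81 * 0.0648 * 15.0 = 9540 W
Therefore the hydraulic power P = 9540 W.


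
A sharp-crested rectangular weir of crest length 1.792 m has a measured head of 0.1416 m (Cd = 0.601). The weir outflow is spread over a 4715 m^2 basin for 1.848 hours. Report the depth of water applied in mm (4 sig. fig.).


Approach: apply the rectangular weir equation with a volume-to-depth conversion, Q = (2/3)*Cd*L*sqrt(2g)*H^1.5; d = Q*t/A * 1000.
Step 1 — weir discharge:
  Q = (2/3)*0.601*1.792*sqrt(2*9.81)*0.1416^1.5 = 0.169459 m^3/s
Step 2 — volume: V = 0.169459 * 1.848*3600 = 1127.38 m^3
Step 3 — depth: d = V/A * 1000 = 1127.38/4715 * 1000 = 239.1 mm
Therefore the depth of water applied = 239.1 mm.


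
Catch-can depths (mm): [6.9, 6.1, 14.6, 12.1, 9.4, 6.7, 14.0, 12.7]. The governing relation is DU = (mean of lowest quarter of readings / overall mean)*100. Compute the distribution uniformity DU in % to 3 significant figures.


sorted lowest 2 of 8: [6.1, 6.7] -> mean = 6.4000 mm
overall mean = 10.312 mm
DU = (6.4000/10.312)*100 = 62.1 %
Therefore the distribution uniformity DU = 62.1 %.


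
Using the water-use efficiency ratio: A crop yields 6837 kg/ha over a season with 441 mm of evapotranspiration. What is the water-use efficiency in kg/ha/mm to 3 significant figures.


Approach: apply the water-use efficiency ratio, WUE = yield/ET.
WUE = 6837 / 441 = 15.5 kg/ha/mm
Therefore the water-use efficiency = 15.5 kg/ha/mm.


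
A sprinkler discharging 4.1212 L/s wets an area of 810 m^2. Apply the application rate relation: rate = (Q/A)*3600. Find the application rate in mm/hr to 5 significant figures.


rate = (4.1212 / 810) * 3600 = 18.316 mm/hr
Therefore the application rate = 18.316 mm/hr.


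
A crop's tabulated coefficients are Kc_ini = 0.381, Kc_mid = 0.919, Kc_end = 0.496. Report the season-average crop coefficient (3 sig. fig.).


Approach: apply a simple seasonal average, Kc_avg = (Kc_ini + Kc_mid + Kc_end)/3.
Kc_avg = (0.381 + 0.919 + 0.496)/3 = 0.599
Therefore the season-average crop coefficient = 0.599.


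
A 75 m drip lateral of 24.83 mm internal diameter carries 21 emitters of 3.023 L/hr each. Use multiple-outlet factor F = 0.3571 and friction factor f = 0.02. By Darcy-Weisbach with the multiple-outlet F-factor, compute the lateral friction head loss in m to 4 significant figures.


Approach: apply Darcy-Weisbach with the multiple-outlet F-factor, Q = n*q/(3600*1000) m^3/s; v = Q/A; hf = F*f*(L/D)*(v^2/(2g)).
Q = 21*3.023/(3600*1000) = 1.76342e-05 m^3/s
A = pi*(24.83e-3/2)^2 = 4.84221e-04 m^2, so v = Q/A = 0.0364176 m/s
hf = 0.3571*0.02*(75/0.02483)*(0.0364176^2/(2*9.81)) = 0.001458 m
Therefore the lateral friction head loss = 0.001458 m.


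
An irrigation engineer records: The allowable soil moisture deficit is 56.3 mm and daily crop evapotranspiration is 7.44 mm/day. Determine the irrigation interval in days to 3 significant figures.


Approach: apply the irrigation interval relation, interval = SMD / ETc.
interval = 56.3 / 7.44 = 7.57 days
Therefore the irrigation interval = 7.57 days.


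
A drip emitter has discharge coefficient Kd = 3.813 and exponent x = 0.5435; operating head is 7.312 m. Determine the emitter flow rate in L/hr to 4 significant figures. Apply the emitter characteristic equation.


Approach: apply the emitter characteristic equation, q = Kd * h^x.
q = 3.813 * 7.312^0.5435 = 11.24 L/hr
Therefore the emitter flow rate = 11.24 L/hr.


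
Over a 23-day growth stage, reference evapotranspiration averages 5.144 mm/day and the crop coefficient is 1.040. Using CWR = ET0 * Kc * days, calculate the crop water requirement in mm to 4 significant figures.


CWR = 5.144 * 1.040 * 23 = 123.0 mm
Therefore the crop water requirement = 123.0 mm.


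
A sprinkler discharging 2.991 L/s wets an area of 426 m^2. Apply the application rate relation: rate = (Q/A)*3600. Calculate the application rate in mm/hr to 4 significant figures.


rate = (2.991 / 426) * 3600 = 25.28 mm/hr
Therefore the application rate = 25.28 mm/hr.


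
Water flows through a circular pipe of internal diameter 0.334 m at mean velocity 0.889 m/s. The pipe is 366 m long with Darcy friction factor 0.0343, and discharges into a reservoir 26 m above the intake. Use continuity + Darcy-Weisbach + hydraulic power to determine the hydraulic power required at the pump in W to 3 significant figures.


Approach: apply continuity + Darcy-Weisbach + hydraulic power, Q = A*v; hf = f*(L/D)*(v^2/(2g)); H = static + hf; P = rho*g*Q*H.
Step 1 — flow rate (continuity, Q = A*v):
  A = pi*(0.334/2)^2 = 0.087616 m^2
  Q = 0.087616 * 0.889 = 0.077891 m^3/s
Step 2 — friction head loss (Darcy-Weisbach):
  hf = 0.0343 * (366/0.334) * (0.889^2 / (2*9.81))
  hf = 1.5140 m
Step 3 — total head: H = 26 + 1.5140 = 27.514 m
Step 4 — hydraulic power (P = rho*g*Q*H):
  P = 1000 * 9.81 * 0.077891 * 27.514 = 21000 W
Therefore the hydraulic power required at the pump = 21000 W.


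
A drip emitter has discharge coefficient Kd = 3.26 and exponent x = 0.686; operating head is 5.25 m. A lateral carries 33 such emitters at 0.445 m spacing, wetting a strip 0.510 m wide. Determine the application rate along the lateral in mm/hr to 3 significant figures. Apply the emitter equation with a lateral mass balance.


Approach: apply the emitter equation with a lateral mass balance, q = Kd*h^x; Q = n*q; rate = Q/(n*spacing*width).
Step 1 — single emitter flow (q = Kd*h^x):
  q = 3.26 * 5.25^0.686 = 10.168 L/hr
Step 2 — total lateral flow: Q = 33 * 10.168 = 335.55 L/hr
Step 3 — wetted area: A = 33 * 0.445 * 0.510 = 7.4893 m^2
Step 4 — application rate: Q/A = 335.55/7.4893 = 44.8 mm/hr
Therefore the application rate along the lateral = 44.8 mm/hr.


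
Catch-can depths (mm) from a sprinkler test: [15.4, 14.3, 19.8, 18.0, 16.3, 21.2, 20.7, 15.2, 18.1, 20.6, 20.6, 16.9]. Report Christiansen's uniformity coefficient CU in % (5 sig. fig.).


Approach: apply Christiansen's uniformity coefficient, CU = (1 - mean_abs_deviation/mean)*100.
mean = 18.09167 mm
mean |d_i - mean| = 2.075000 mm
CU = (1 - 2.075000/18.09167)*100 = 88.531 %
Therefore Christiansen's uniformity coefficient CU = 88.531 %.


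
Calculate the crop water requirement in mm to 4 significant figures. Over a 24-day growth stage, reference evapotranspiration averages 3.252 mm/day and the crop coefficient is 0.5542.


Approach: apply the crop water requirement relation, CWR = ET0 * Kc * days.
CWR = 3.252 * 0.5542 * 24 = 43.25 mm
Therefore the crop water requirement = 43.25 mm.


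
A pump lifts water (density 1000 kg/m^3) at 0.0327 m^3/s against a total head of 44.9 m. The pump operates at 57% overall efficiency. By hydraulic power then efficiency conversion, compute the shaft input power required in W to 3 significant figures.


Approach: apply hydraulic power then efficiency conversion, P = rho*g*Q*H; P_in = P/eta.
Step 1 — hydraulic power (P = rho*g*Q*H):
  P = 1000 * 9.81 * 0.0327 * 44.9 = 14403 W
Step 2 — input power: P_in = P/eta = 14403 / 0.57 = 25300 W
Therefore the shaft input power required = 25300 W.


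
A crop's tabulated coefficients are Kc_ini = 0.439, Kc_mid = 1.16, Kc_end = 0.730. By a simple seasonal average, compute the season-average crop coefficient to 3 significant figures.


Approach: apply a simple seasonal average, Kc_avg = (Kc_ini + Kc_mid + Kc_end)/3.
Kc_avg = (0.439 + 1.16 + 0.730)/3 = 0.776
Therefore the season-average crop coefficient = 0.776.


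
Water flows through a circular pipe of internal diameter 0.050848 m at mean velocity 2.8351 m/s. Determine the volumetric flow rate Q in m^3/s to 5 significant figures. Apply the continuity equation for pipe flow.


Approach: apply the continuity equation for pipe flow, Q = A * v with A = pi*(D/2)^2.
A = pi*(0.050848/2)^2 = 0.002030662 m^2
Q = 0.002030662 * 2.8351 = 0.0057571 m^3/s
Therefore the volumetric flow rate Q = 0.0057571 m^3/s.


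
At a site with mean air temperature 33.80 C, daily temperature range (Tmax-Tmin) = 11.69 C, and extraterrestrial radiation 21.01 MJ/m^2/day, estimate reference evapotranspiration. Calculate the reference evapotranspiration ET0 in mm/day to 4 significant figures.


Approach: apply the Hargreaves-Samani method, ET0 = 0.0023*(Tmean+17.8)*sqrt(Tmax-Tmin)*0.408*Ra.
ET0 = 0.0023*(33.80+17.8)*sqrt(11.69)*0.408*21.01 = 3.478 mm/day
Therefore the reference evapotranspiration ET0 = 3.478 mm/day.


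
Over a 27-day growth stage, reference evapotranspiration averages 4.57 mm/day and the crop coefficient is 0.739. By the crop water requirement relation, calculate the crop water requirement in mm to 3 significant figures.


Approach: apply the crop water requirement relation, CWR = ET0 * Kc * days.
CWR = 4.57 * 0.739 * 27 = 91.2 mm
Therefore the crop water requirement = 91.2 mm.


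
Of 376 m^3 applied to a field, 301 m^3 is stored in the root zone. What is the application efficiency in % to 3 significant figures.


Approach: apply the application efficiency ratio, Ea = (stored/applied)*100.
Ea = (301/376)*100 = 80.1 %
Therefore the application efficiency = 80.1 %.


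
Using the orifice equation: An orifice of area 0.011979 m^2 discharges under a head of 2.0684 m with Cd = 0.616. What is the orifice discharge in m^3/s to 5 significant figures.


Approach: apply the orifice equation, Q = Cd*A*sqrt(2*g*h).
Q = 0.616 * 0.011979 * sqrt(2*9.81*2.0684) = 0.047008 m^3/s
Therefore the orifice discharge = 0.047008 m^3/s.


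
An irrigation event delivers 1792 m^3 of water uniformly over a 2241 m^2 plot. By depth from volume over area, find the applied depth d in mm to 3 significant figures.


Approach: apply depth from volume over area, d = (V/A)*1000.
d = (1792 / 2241) * 1000 = 800 mm
Therefore the applied depth d = 800 mm.


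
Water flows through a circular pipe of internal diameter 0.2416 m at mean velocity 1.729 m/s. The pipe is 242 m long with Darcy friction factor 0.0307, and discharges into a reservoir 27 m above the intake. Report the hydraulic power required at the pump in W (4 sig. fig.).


Approach: apply continuity + Darcy-Weisbach + hydraulic power, Q = A*v; hf = f*(L/D)*(v^2/(2g)); H = static + hf; P = rho*g*Q*H.
Step 1 — flow rate (continuity, Q = A*v):
  A = pi*(0.2416/2)^2 = 0.0458441 m^2
  Q = 0.0458441 * 1.729 = 0.0792645 m^3/s
Step 2 — friction head loss (Darcy-Weisbach):
  hf = 0.0307 * (242/0.2416) * (1.729^2 / (2*9.81))
  hf = 4.68541 m
Step 3 — total head: H = 27 + 4.68541 = 31.6854 m
Step 4 — hydraulic power (P = rho*g*Q*H):
  P = 1000 * 9.81 * 0.0792645 * 31.6854 = 24640 W
Therefore the hydraulic power required at the pump = 24640 W.


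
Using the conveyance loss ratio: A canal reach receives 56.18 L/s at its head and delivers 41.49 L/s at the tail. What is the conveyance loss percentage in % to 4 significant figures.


Approach: apply the conveyance loss ratio, loss% = ((Q_head - Q_tail)/Q_head)*100.
loss = ((56.18 - 41.49)/56.18)*100 = 26.15 %
Therefore the conveyance loss percentage = 26.15 %.


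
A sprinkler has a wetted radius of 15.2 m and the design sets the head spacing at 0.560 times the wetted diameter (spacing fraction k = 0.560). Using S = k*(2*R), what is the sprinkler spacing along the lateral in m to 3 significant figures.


S = 0.560 * (2 * 15.2) = 17.0 m
Therefore the sprinkler spacing along the lateral = 17.0 m.


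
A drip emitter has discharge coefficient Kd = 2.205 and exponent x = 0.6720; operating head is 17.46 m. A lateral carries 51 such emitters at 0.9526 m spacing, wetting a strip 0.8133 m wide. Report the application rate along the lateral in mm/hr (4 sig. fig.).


Approach: apply the emitter equation with a lateral mass balance, q = Kd*h^x; Q = n*q; rate = Q/(n*spacing*width).
Step 1 — single emitter flow (q = Kd*h^x):
  q = 2.205 * 17.46^0.6720 = 15.0682 L/hr
Step 2 — total lateral flow: Q = 51 * 15.0682 = 768.480 L/hr
Step 3 — wetted area: A = 51 * 0.9526 * 0.8133 = 39.5122 m^2
Step 4 — application rate: Q/A = 768.480/39.5122 = 19.45 mm/hr
Therefore the application rate along the lateral = 19.45 mm/hr.


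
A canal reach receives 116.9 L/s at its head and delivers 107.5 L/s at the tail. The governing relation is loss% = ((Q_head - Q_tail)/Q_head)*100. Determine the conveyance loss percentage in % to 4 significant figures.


loss = ((116.9 - 107.5)/116.9)*100 = 8.041 %
Therefore the conveyance loss percentage = 8.041 %.


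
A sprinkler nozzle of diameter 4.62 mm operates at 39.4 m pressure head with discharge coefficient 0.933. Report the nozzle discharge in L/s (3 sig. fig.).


Approach: apply the orifice equation, Q = Cd*A*sqrt(2*g*h), A = pi*(d/2)^2.
A = pi*(4.62e-3/2)^2 = 1.6764e-05 m^2
Q = 0.933 * 1.6764e-05 * sqrt(2*9.81*39.4) * 1000 = 0.435 L/s
Therefore the nozzle discharge = 0.435 L/s.


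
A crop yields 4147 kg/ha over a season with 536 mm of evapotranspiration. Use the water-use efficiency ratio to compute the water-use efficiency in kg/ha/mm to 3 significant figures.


Approach: apply the water-use efficiency ratio, WUE = yield/ET.
WUE = 4147 / 536 = 7.74 kg/ha/mm
Therefore the water-use efficiency = 7.74 kg/ha/mm.


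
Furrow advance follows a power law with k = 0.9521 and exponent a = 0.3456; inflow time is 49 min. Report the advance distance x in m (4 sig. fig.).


Approach: apply the power-law advance function, x = k*t^a.
x = 0.9521 * 49^0.3456 = 3.654 m
Therefore the advance distance x = 3.654 m.


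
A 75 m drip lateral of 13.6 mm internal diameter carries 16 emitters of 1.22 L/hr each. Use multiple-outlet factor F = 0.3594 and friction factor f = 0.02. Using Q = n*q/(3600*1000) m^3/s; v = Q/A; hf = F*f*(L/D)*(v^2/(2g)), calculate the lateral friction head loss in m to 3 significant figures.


Q = 16*1.22/(3600*1000) = 5.4222e-06 m^3/s
A = pi*(13.6e-3/2)^2 = 1.4527e-04 m^2, so v = Q/A = 0.037326 m/s
hf = 0.3594*0.02*(75/0.0136)*(0.037326^2/(2*9.81)) = 0.00281 m
Therefore the lateral friction head loss = 0.00281 m.


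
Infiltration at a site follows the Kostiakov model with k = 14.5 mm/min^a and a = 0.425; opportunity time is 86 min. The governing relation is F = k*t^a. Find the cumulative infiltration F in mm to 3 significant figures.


F = 14.5 * 86^0.425 = 96.3 mm
Therefore the cumulative infiltration F = 96.3 mm.


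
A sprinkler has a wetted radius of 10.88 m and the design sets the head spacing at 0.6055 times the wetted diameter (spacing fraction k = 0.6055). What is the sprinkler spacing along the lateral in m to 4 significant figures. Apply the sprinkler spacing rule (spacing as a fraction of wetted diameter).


Approach: apply the sprinkler spacing rule (spacing as a fraction of wetted diameter), S = k*(2*R).
S = 0.6055 * (2 * 10.88) = 13.18 m
Therefore the sprinkler spacing along the lateral = 13.18 m.


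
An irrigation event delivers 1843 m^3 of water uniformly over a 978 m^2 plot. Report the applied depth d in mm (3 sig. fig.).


Approach: apply depth from volume over area, d = (V/A)*1000.
d = (1843 / 978) * 1000 = 1880 mm
Therefore the applied depth d = 1880 mm.


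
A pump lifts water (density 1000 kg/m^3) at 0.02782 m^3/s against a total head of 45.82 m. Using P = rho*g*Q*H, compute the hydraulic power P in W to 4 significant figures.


P = 1000 * 9.81 * 0.02782 * 45.82 = 12500 W
Therefore the hydraulic power P = 12500 W.
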